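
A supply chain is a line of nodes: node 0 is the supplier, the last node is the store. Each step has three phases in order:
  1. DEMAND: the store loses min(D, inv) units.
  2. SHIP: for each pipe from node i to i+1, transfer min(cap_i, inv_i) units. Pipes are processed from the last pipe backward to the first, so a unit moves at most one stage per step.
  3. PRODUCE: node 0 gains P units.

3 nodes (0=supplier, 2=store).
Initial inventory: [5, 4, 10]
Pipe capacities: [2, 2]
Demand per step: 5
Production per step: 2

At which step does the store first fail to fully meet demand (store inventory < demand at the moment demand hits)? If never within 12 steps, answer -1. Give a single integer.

Step 1: demand=5,sold=5 ship[1->2]=2 ship[0->1]=2 prod=2 -> [5 4 7]
Step 2: demand=5,sold=5 ship[1->2]=2 ship[0->1]=2 prod=2 -> [5 4 4]
Step 3: demand=5,sold=4 ship[1->2]=2 ship[0->1]=2 prod=2 -> [5 4 2]
Step 4: demand=5,sold=2 ship[1->2]=2 ship[0->1]=2 prod=2 -> [5 4 2]
Step 5: demand=5,sold=2 ship[1->2]=2 ship[0->1]=2 prod=2 -> [5 4 2]
Step 6: demand=5,sold=2 ship[1->2]=2 ship[0->1]=2 prod=2 -> [5 4 2]
Step 7: demand=5,sold=2 ship[1->2]=2 ship[0->1]=2 prod=2 -> [5 4 2]
Step 8: demand=5,sold=2 ship[1->2]=2 ship[0->1]=2 prod=2 -> [5 4 2]
Step 9: demand=5,sold=2 ship[1->2]=2 ship[0->1]=2 prod=2 -> [5 4 2]
Step 10: demand=5,sold=2 ship[1->2]=2 ship[0->1]=2 prod=2 -> [5 4 2]
Step 11: demand=5,sold=2 ship[1->2]=2 ship[0->1]=2 prod=2 -> [5 4 2]
Step 12: demand=5,sold=2 ship[1->2]=2 ship[0->1]=2 prod=2 -> [5 4 2]
First stockout at step 3

3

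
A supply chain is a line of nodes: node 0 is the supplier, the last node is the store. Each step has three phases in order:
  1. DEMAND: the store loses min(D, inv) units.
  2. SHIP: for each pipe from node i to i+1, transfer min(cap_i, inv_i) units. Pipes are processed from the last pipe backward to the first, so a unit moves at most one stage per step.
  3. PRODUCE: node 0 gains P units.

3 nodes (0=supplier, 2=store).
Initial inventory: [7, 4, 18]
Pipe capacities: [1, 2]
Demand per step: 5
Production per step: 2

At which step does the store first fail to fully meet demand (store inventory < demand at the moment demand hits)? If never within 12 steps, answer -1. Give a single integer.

Step 1: demand=5,sold=5 ship[1->2]=2 ship[0->1]=1 prod=2 -> [8 3 15]
Step 2: demand=5,sold=5 ship[1->2]=2 ship[0->1]=1 prod=2 -> [9 2 12]
Step 3: demand=5,sold=5 ship[1->2]=2 ship[0->1]=1 prod=2 -> [10 1 9]
Step 4: demand=5,sold=5 ship[1->2]=1 ship[0->1]=1 prod=2 -> [11 1 5]
Step 5: demand=5,sold=5 ship[1->2]=1 ship[0->1]=1 prod=2 -> [12 1 1]
Step 6: demand=5,sold=1 ship[1->2]=1 ship[0->1]=1 prod=2 -> [13 1 1]
Step 7: demand=5,sold=1 ship[1->2]=1 ship[0->1]=1 prod=2 -> [14 1 1]
Step 8: demand=5,sold=1 ship[1->2]=1 ship[0->1]=1 prod=2 -> [15 1 1]
Step 9: demand=5,sold=1 ship[1->2]=1 ship[0->1]=1 prod=2 -> [16 1 1]
Step 10: demand=5,sold=1 ship[1->2]=1 ship[0->1]=1 prod=2 -> [17 1 1]
Step 11: demand=5,sold=1 ship[1->2]=1 ship[0->1]=1 prod=2 -> [18 1 1]
Step 12: demand=5,sold=1 ship[1->2]=1 ship[0->1]=1 prod=2 -> [19 1 1]
First stockout at step 6

6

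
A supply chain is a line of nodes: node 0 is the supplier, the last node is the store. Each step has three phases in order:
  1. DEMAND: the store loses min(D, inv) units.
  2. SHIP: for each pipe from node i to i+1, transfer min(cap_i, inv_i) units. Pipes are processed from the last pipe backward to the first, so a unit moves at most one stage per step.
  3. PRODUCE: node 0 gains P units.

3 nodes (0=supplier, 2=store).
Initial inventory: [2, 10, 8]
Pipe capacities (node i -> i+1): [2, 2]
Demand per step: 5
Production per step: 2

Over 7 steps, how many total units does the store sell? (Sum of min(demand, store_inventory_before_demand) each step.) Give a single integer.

Step 1: sold=5 (running total=5) -> [2 10 5]
Step 2: sold=5 (running total=10) -> [2 10 2]
Step 3: sold=2 (running total=12) -> [2 10 2]
Step 4: sold=2 (running total=14) -> [2 10 2]
Step 5: sold=2 (running total=16) -> [2 10 2]
Step 6: sold=2 (running total=18) -> [2 10 2]
Step 7: sold=2 (running total=20) -> [2 10 2]

Answer: 20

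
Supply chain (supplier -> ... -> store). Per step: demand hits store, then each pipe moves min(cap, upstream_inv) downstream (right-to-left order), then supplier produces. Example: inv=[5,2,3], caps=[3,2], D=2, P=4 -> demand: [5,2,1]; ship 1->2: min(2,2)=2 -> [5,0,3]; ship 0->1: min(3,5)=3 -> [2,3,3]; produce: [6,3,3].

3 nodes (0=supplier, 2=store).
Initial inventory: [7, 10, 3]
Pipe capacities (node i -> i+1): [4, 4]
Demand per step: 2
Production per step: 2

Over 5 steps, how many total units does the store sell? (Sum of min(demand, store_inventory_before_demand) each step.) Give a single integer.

Step 1: sold=2 (running total=2) -> [5 10 5]
Step 2: sold=2 (running total=4) -> [3 10 7]
Step 3: sold=2 (running total=6) -> [2 9 9]
Step 4: sold=2 (running total=8) -> [2 7 11]
Step 5: sold=2 (running total=10) -> [2 5 13]

Answer: 10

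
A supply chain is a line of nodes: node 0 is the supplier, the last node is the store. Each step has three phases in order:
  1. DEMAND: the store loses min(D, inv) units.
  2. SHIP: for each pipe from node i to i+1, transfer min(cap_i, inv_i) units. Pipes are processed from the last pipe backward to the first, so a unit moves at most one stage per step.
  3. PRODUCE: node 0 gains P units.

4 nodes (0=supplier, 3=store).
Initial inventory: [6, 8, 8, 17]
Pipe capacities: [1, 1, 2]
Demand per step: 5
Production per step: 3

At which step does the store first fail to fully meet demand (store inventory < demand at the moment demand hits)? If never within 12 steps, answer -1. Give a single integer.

Step 1: demand=5,sold=5 ship[2->3]=2 ship[1->2]=1 ship[0->1]=1 prod=3 -> [8 8 7 14]
Step 2: demand=5,sold=5 ship[2->3]=2 ship[1->2]=1 ship[0->1]=1 prod=3 -> [10 8 6 11]
Step 3: demand=5,sold=5 ship[2->3]=2 ship[1->2]=1 ship[0->1]=1 prod=3 -> [12 8 5 8]
Step 4: demand=5,sold=5 ship[2->3]=2 ship[1->2]=1 ship[0->1]=1 prod=3 -> [14 8 4 5]
Step 5: demand=5,sold=5 ship[2->3]=2 ship[1->2]=1 ship[0->1]=1 prod=3 -> [16 8 3 2]
Step 6: demand=5,sold=2 ship[2->3]=2 ship[1->2]=1 ship[0->1]=1 prod=3 -> [18 8 2 2]
Step 7: demand=5,sold=2 ship[2->3]=2 ship[1->2]=1 ship[0->1]=1 prod=3 -> [20 8 1 2]
Step 8: demand=5,sold=2 ship[2->3]=1 ship[1->2]=1 ship[0->1]=1 prod=3 -> [22 8 1 1]
Step 9: demand=5,sold=1 ship[2->3]=1 ship[1->2]=1 ship[0->1]=1 prod=3 -> [24 8 1 1]
Step 10: demand=5,sold=1 ship[2->3]=1 ship[1->2]=1 ship[0->1]=1 prod=3 -> [26 8 1 1]
Step 11: demand=5,sold=1 ship[2->3]=1 ship[1->2]=1 ship[0->1]=1 prod=3 -> [28 8 1 1]
Step 12: demand=5,sold=1 ship[2->3]=1 ship[1->2]=1 ship[0->1]=1 prod=3 -> [30 8 1 1]
First stockout at step 6

6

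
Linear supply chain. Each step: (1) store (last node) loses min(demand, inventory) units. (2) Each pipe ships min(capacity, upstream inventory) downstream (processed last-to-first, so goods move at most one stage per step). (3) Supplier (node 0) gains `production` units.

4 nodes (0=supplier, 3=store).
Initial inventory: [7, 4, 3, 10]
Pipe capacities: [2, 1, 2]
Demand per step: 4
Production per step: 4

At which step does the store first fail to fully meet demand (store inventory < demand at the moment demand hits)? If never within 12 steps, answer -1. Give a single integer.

Step 1: demand=4,sold=4 ship[2->3]=2 ship[1->2]=1 ship[0->1]=2 prod=4 -> [9 5 2 8]
Step 2: demand=4,sold=4 ship[2->3]=2 ship[1->2]=1 ship[0->1]=2 prod=4 -> [11 6 1 6]
Step 3: demand=4,sold=4 ship[2->3]=1 ship[1->2]=1 ship[0->1]=2 prod=4 -> [13 7 1 3]
Step 4: demand=4,sold=3 ship[2->3]=1 ship[1->2]=1 ship[0->1]=2 prod=4 -> [15 8 1 1]
Step 5: demand=4,sold=1 ship[2->3]=1 ship[1->2]=1 ship[0->1]=2 prod=4 -> [17 9 1 1]
Step 6: demand=4,sold=1 ship[2->3]=1 ship[1->2]=1 ship[0->1]=2 prod=4 -> [19 10 1 1]
Step 7: demand=4,sold=1 ship[2->3]=1 ship[1->2]=1 ship[0->1]=2 prod=4 -> [21 11 1 1]
Step 8: demand=4,sold=1 ship[2->3]=1 ship[1->2]=1 ship[0->1]=2 prod=4 -> [23 12 1 1]
Step 9: demand=4,sold=1 ship[2->3]=1 ship[1->2]=1 ship[0->1]=2 prod=4 -> [25 13 1 1]
Step 10: demand=4,sold=1 ship[2->3]=1 ship[1->2]=1 ship[0->1]=2 prod=4 -> [27 14 1 1]
Step 11: demand=4,sold=1 ship[2->3]=1 ship[1->2]=1 ship[0->1]=2 prod=4 -> [29 15 1 1]
Step 12: demand=4,sold=1 ship[2->3]=1 ship[1->2]=1 ship[0->1]=2 prod=4 -> [31 16 1 1]
First stockout at step 4

4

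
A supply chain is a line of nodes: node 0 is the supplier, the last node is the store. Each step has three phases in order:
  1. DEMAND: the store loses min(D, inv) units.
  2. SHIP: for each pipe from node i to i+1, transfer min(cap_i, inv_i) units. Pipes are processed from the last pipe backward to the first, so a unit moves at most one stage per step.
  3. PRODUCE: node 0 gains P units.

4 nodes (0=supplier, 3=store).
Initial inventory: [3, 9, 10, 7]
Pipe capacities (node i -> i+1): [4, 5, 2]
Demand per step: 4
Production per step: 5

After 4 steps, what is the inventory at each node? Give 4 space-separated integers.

Step 1: demand=4,sold=4 ship[2->3]=2 ship[1->2]=5 ship[0->1]=3 prod=5 -> inv=[5 7 13 5]
Step 2: demand=4,sold=4 ship[2->3]=2 ship[1->2]=5 ship[0->1]=4 prod=5 -> inv=[6 6 16 3]
Step 3: demand=4,sold=3 ship[2->3]=2 ship[1->2]=5 ship[0->1]=4 prod=5 -> inv=[7 5 19 2]
Step 4: demand=4,sold=2 ship[2->3]=2 ship[1->2]=5 ship[0->1]=4 prod=5 -> inv=[8 4 22 2]

8 4 22 2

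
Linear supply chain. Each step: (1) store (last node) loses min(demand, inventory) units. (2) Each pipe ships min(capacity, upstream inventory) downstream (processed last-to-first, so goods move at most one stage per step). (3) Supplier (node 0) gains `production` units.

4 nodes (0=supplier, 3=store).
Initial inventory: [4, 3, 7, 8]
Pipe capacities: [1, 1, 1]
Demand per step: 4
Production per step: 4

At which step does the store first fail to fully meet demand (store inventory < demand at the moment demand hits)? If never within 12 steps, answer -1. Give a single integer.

Step 1: demand=4,sold=4 ship[2->3]=1 ship[1->2]=1 ship[0->1]=1 prod=4 -> [7 3 7 5]
Step 2: demand=4,sold=4 ship[2->3]=1 ship[1->2]=1 ship[0->1]=1 prod=4 -> [10 3 7 2]
Step 3: demand=4,sold=2 ship[2->3]=1 ship[1->2]=1 ship[0->1]=1 prod=4 -> [13 3 7 1]
Step 4: demand=4,sold=1 ship[2->3]=1 ship[1->2]=1 ship[0->1]=1 prod=4 -> [16 3 7 1]
Step 5: demand=4,sold=1 ship[2->3]=1 ship[1->2]=1 ship[0->1]=1 prod=4 -> [19 3 7 1]
Step 6: demand=4,sold=1 ship[2->3]=1 ship[1->2]=1 ship[0->1]=1 prod=4 -> [22 3 7 1]
Step 7: demand=4,sold=1 ship[2->3]=1 ship[1->2]=1 ship[0->1]=1 prod=4 -> [25 3 7 1]
Step 8: demand=4,sold=1 ship[2->3]=1 ship[1->2]=1 ship[0->1]=1 prod=4 -> [28 3 7 1]
Step 9: demand=4,sold=1 ship[2->3]=1 ship[1->2]=1 ship[0->1]=1 prod=4 -> [31 3 7 1]
Step 10: demand=4,sold=1 ship[2->3]=1 ship[1->2]=1 ship[0->1]=1 prod=4 -> [34 3 7 1]
Step 11: demand=4,sold=1 ship[2->3]=1 ship[1->2]=1 ship[0->1]=1 prod=4 -> [37 3 7 1]
Step 12: demand=4,sold=1 ship[2->3]=1 ship[1->2]=1 ship[0->1]=1 prod=4 -> [40 3 7 1]
First stockout at step 3

3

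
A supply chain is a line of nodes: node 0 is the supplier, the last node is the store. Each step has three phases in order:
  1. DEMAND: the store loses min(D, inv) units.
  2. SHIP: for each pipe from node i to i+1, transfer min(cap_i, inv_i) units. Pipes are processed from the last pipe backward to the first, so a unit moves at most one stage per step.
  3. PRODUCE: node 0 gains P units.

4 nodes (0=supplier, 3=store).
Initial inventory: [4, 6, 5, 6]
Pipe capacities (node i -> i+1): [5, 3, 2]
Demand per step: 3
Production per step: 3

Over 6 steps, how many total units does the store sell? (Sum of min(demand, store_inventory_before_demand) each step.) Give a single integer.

Answer: 16

Derivation:
Step 1: sold=3 (running total=3) -> [3 7 6 5]
Step 2: sold=3 (running total=6) -> [3 7 7 4]
Step 3: sold=3 (running total=9) -> [3 7 8 3]
Step 4: sold=3 (running total=12) -> [3 7 9 2]
Step 5: sold=2 (running total=14) -> [3 7 10 2]
Step 6: sold=2 (running total=16) -> [3 7 11 2]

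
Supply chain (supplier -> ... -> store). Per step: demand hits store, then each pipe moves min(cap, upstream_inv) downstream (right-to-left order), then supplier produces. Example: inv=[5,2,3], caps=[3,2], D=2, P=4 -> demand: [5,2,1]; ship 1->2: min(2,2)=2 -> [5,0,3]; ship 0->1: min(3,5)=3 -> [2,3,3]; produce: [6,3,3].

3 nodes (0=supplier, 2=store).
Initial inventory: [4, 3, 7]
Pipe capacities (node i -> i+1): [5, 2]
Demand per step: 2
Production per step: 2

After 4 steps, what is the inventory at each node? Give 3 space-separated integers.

Step 1: demand=2,sold=2 ship[1->2]=2 ship[0->1]=4 prod=2 -> inv=[2 5 7]
Step 2: demand=2,sold=2 ship[1->2]=2 ship[0->1]=2 prod=2 -> inv=[2 5 7]
Step 3: demand=2,sold=2 ship[1->2]=2 ship[0->1]=2 prod=2 -> inv=[2 5 7]
Step 4: demand=2,sold=2 ship[1->2]=2 ship[0->1]=2 prod=2 -> inv=[2 5 7]

2 5 7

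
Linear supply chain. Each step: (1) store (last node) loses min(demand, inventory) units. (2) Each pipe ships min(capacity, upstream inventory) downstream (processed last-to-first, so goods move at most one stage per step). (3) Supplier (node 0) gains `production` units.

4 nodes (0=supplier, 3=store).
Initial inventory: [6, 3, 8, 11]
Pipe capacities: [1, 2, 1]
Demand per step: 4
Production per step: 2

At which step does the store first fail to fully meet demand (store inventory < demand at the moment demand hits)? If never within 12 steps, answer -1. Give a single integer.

Step 1: demand=4,sold=4 ship[2->3]=1 ship[1->2]=2 ship[0->1]=1 prod=2 -> [7 2 9 8]
Step 2: demand=4,sold=4 ship[2->3]=1 ship[1->2]=2 ship[0->1]=1 prod=2 -> [8 1 10 5]
Step 3: demand=4,sold=4 ship[2->3]=1 ship[1->2]=1 ship[0->1]=1 prod=2 -> [9 1 10 2]
Step 4: demand=4,sold=2 ship[2->3]=1 ship[1->2]=1 ship[0->1]=1 prod=2 -> [10 1 10 1]
Step 5: demand=4,sold=1 ship[2->3]=1 ship[1->2]=1 ship[0->1]=1 prod=2 -> [11 1 10 1]
Step 6: demand=4,sold=1 ship[2->3]=1 ship[1->2]=1 ship[0->1]=1 prod=2 -> [12 1 10 1]
Step 7: demand=4,sold=1 ship[2->3]=1 ship[1->2]=1 ship[0->1]=1 prod=2 -> [13 1 10 1]
Step 8: demand=4,sold=1 ship[2->3]=1 ship[1->2]=1 ship[0->1]=1 prod=2 -> [14 1 10 1]
Step 9: demand=4,sold=1 ship[2->3]=1 ship[1->2]=1 ship[0->1]=1 prod=2 -> [15 1 10 1]
Step 10: demand=4,sold=1 ship[2->3]=1 ship[1->2]=1 ship[0->1]=1 prod=2 -> [16 1 10 1]
Step 11: demand=4,sold=1 ship[2->3]=1 ship[1->2]=1 ship[0->1]=1 prod=2 -> [17 1 10 1]
Step 12: demand=4,sold=1 ship[2->3]=1 ship[1->2]=1 ship[0->1]=1 prod=2 -> [18 1 10 1]
First stockout at step 4

4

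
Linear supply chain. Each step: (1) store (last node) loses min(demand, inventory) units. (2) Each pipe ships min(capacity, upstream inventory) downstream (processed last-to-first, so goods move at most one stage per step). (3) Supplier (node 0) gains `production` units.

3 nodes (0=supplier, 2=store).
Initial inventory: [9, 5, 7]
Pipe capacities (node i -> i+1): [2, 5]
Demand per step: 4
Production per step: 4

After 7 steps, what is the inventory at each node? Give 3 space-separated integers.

Step 1: demand=4,sold=4 ship[1->2]=5 ship[0->1]=2 prod=4 -> inv=[11 2 8]
Step 2: demand=4,sold=4 ship[1->2]=2 ship[0->1]=2 prod=4 -> inv=[13 2 6]
Step 3: demand=4,sold=4 ship[1->2]=2 ship[0->1]=2 prod=4 -> inv=[15 2 4]
Step 4: demand=4,sold=4 ship[1->2]=2 ship[0->1]=2 prod=4 -> inv=[17 2 2]
Step 5: demand=4,sold=2 ship[1->2]=2 ship[0->1]=2 prod=4 -> inv=[19 2 2]
Step 6: demand=4,sold=2 ship[1->2]=2 ship[0->1]=2 prod=4 -> inv=[21 2 2]
Step 7: demand=4,sold=2 ship[1->2]=2 ship[0->1]=2 prod=4 -> inv=[23 2 2]

23 2 2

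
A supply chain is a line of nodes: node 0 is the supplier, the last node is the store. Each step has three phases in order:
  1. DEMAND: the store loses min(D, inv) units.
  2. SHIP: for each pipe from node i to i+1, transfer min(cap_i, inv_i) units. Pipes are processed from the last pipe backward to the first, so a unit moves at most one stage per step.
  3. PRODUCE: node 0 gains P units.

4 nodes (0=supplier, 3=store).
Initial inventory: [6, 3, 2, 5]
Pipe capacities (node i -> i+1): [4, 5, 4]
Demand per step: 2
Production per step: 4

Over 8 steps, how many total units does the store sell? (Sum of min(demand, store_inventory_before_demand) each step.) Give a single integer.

Step 1: sold=2 (running total=2) -> [6 4 3 5]
Step 2: sold=2 (running total=4) -> [6 4 4 6]
Step 3: sold=2 (running total=6) -> [6 4 4 8]
Step 4: sold=2 (running total=8) -> [6 4 4 10]
Step 5: sold=2 (running total=10) -> [6 4 4 12]
Step 6: sold=2 (running total=12) -> [6 4 4 14]
Step 7: sold=2 (running total=14) -> [6 4 4 16]
Step 8: sold=2 (running total=16) -> [6 4 4 18]

Answer: 16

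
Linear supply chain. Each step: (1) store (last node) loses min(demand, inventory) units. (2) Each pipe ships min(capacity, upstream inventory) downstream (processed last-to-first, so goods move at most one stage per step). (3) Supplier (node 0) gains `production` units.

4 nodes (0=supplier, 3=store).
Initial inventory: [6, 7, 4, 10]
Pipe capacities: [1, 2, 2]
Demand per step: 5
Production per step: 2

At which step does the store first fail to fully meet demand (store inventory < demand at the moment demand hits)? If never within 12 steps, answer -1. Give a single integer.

Step 1: demand=5,sold=5 ship[2->3]=2 ship[1->2]=2 ship[0->1]=1 prod=2 -> [7 6 4 7]
Step 2: demand=5,sold=5 ship[2->3]=2 ship[1->2]=2 ship[0->1]=1 prod=2 -> [8 5 4 4]
Step 3: demand=5,sold=4 ship[2->3]=2 ship[1->2]=2 ship[0->1]=1 prod=2 -> [9 4 4 2]
Step 4: demand=5,sold=2 ship[2->3]=2 ship[1->2]=2 ship[0->1]=1 prod=2 -> [10 3 4 2]
Step 5: demand=5,sold=2 ship[2->3]=2 ship[1->2]=2 ship[0->1]=1 prod=2 -> [11 2 4 2]
Step 6: demand=5,sold=2 ship[2->3]=2 ship[1->2]=2 ship[0->1]=1 prod=2 -> [12 1 4 2]
Step 7: demand=5,sold=2 ship[2->3]=2 ship[1->2]=1 ship[0->1]=1 prod=2 -> [13 1 3 2]
Step 8: demand=5,sold=2 ship[2->3]=2 ship[1->2]=1 ship[0->1]=1 prod=2 -> [14 1 2 2]
Step 9: demand=5,sold=2 ship[2->3]=2 ship[1->2]=1 ship[0->1]=1 prod=2 -> [15 1 1 2]
Step 10: demand=5,sold=2 ship[2->3]=1 ship[1->2]=1 ship[0->1]=1 prod=2 -> [16 1 1 1]
Step 11: demand=5,sold=1 ship[2->3]=1 ship[1->2]=1 ship[0->1]=1 prod=2 -> [17 1 1 1]
Step 12: demand=5,sold=1 ship[2->3]=1 ship[1->2]=1 ship[0->1]=1 prod=2 -> [18 1 1 1]
First stockout at step 3

3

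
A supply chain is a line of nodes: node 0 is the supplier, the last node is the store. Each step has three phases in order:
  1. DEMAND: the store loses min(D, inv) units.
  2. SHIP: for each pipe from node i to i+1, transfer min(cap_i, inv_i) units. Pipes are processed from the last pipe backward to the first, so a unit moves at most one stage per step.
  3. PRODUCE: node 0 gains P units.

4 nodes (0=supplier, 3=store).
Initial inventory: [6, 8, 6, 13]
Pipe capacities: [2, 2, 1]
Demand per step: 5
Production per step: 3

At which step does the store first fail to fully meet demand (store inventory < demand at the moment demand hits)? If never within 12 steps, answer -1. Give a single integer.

Step 1: demand=5,sold=5 ship[2->3]=1 ship[1->2]=2 ship[0->1]=2 prod=3 -> [7 8 7 9]
Step 2: demand=5,sold=5 ship[2->3]=1 ship[1->2]=2 ship[0->1]=2 prod=3 -> [8 8 8 5]
Step 3: demand=5,sold=5 ship[2->3]=1 ship[1->2]=2 ship[0->1]=2 prod=3 -> [9 8 9 1]
Step 4: demand=5,sold=1 ship[2->3]=1 ship[1->2]=2 ship[0->1]=2 prod=3 -> [10 8 10 1]
Step 5: demand=5,sold=1 ship[2->3]=1 ship[1->2]=2 ship[0->1]=2 prod=3 -> [11 8 11 1]
Step 6: demand=5,sold=1 ship[2->3]=1 ship[1->2]=2 ship[0->1]=2 prod=3 -> [12 8 12 1]
Step 7: demand=5,sold=1 ship[2->3]=1 ship[1->2]=2 ship[0->1]=2 prod=3 -> [13 8 13 1]
Step 8: demand=5,sold=1 ship[2->3]=1 ship[1->2]=2 ship[0->1]=2 prod=3 -> [14 8 14 1]
Step 9: demand=5,sold=1 ship[2->3]=1 ship[1->2]=2 ship[0->1]=2 prod=3 -> [15 8 15 1]
Step 10: demand=5,sold=1 ship[2->3]=1 ship[1->2]=2 ship[0->1]=2 prod=3 -> [16 8 16 1]
Step 11: demand=5,sold=1 ship[2->3]=1 ship[1->2]=2 ship[0->1]=2 prod=3 -> [17 8 17 1]
Step 12: demand=5,sold=1 ship[2->3]=1 ship[1->2]=2 ship[0->1]=2 prod=3 -> [18 8 18 1]
First stockout at step 4

4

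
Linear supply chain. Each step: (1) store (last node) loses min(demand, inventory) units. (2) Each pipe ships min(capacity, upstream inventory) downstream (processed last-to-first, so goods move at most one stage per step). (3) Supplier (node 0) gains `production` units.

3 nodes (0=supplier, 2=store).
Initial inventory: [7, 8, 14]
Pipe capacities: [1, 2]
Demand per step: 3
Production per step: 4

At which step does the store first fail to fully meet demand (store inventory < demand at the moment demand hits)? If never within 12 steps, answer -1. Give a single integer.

Step 1: demand=3,sold=3 ship[1->2]=2 ship[0->1]=1 prod=4 -> [10 7 13]
Step 2: demand=3,sold=3 ship[1->2]=2 ship[0->1]=1 prod=4 -> [13 6 12]
Step 3: demand=3,sold=3 ship[1->2]=2 ship[0->1]=1 prod=4 -> [16 5 11]
Step 4: demand=3,sold=3 ship[1->2]=2 ship[0->1]=1 prod=4 -> [19 4 10]
Step 5: demand=3,sold=3 ship[1->2]=2 ship[0->1]=1 prod=4 -> [22 3 9]
Step 6: demand=3,sold=3 ship[1->2]=2 ship[0->1]=1 prod=4 -> [25 2 8]
Step 7: demand=3,sold=3 ship[1->2]=2 ship[0->1]=1 prod=4 -> [28 1 7]
Step 8: demand=3,sold=3 ship[1->2]=1 ship[0->1]=1 prod=4 -> [31 1 5]
Step 9: demand=3,sold=3 ship[1->2]=1 ship[0->1]=1 prod=4 -> [34 1 3]
Step 10: demand=3,sold=3 ship[1->2]=1 ship[0->1]=1 prod=4 -> [37 1 1]
Step 11: demand=3,sold=1 ship[1->2]=1 ship[0->1]=1 prod=4 -> [40 1 1]
Step 12: demand=3,sold=1 ship[1->2]=1 ship[0->1]=1 prod=4 -> [43 1 1]
First stockout at step 11

11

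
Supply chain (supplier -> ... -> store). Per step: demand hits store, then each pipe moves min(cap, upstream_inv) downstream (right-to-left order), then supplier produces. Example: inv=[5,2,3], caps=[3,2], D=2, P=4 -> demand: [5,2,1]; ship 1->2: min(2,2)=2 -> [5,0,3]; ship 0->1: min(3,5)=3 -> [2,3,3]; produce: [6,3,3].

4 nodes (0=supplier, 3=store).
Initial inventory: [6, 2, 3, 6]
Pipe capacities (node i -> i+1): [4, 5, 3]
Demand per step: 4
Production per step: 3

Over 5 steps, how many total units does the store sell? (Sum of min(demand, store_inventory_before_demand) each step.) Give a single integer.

Answer: 17

Derivation:
Step 1: sold=4 (running total=4) -> [5 4 2 5]
Step 2: sold=4 (running total=8) -> [4 4 4 3]
Step 3: sold=3 (running total=11) -> [3 4 5 3]
Step 4: sold=3 (running total=14) -> [3 3 6 3]
Step 5: sold=3 (running total=17) -> [3 3 6 3]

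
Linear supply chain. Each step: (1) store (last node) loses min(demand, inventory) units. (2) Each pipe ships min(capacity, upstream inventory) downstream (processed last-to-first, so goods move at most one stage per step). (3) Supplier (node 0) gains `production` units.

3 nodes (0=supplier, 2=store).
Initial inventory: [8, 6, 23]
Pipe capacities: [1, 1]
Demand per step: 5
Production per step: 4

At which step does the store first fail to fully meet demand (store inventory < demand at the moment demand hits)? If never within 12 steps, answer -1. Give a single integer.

Step 1: demand=5,sold=5 ship[1->2]=1 ship[0->1]=1 prod=4 -> [11 6 19]
Step 2: demand=5,sold=5 ship[1->2]=1 ship[0->1]=1 prod=4 -> [14 6 15]
Step 3: demand=5,sold=5 ship[1->2]=1 ship[0->1]=1 prod=4 -> [17 6 11]
Step 4: demand=5,sold=5 ship[1->2]=1 ship[0->1]=1 prod=4 -> [20 6 7]
Step 5: demand=5,sold=5 ship[1->2]=1 ship[0->1]=1 prod=4 -> [23 6 3]
Step 6: demand=5,sold=3 ship[1->2]=1 ship[0->1]=1 prod=4 -> [26 6 1]
Step 7: demand=5,sold=1 ship[1->2]=1 ship[0->1]=1 prod=4 -> [29 6 1]
Step 8: demand=5,sold=1 ship[1->2]=1 ship[0->1]=1 prod=4 -> [32 6 1]
Step 9: demand=5,sold=1 ship[1->2]=1 ship[0->1]=1 prod=4 -> [35 6 1]
Step 10: demand=5,sold=1 ship[1->2]=1 ship[0->1]=1 prod=4 -> [38 6 1]
Step 11: demand=5,sold=1 ship[1->2]=1 ship[0->1]=1 prod=4 -> [41 6 1]
Step 12: demand=5,sold=1 ship[1->2]=1 ship[0->1]=1 prod=4 -> [44 6 1]
First stockout at step 6

6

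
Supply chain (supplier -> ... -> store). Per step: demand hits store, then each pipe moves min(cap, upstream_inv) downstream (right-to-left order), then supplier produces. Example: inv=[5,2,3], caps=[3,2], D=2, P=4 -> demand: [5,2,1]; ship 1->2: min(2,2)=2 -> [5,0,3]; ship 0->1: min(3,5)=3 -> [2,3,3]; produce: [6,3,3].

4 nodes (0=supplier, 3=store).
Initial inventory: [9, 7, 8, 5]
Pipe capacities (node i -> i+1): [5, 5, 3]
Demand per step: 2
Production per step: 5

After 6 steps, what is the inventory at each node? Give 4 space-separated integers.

Step 1: demand=2,sold=2 ship[2->3]=3 ship[1->2]=5 ship[0->1]=5 prod=5 -> inv=[9 7 10 6]
Step 2: demand=2,sold=2 ship[2->3]=3 ship[1->2]=5 ship[0->1]=5 prod=5 -> inv=[9 7 12 7]
Step 3: demand=2,sold=2 ship[2->3]=3 ship[1->2]=5 ship[0->1]=5 prod=5 -> inv=[9 7 14 8]
Step 4: demand=2,sold=2 ship[2->3]=3 ship[1->2]=5 ship[0->1]=5 prod=5 -> inv=[9 7 16 9]
Step 5: demand=2,sold=2 ship[2->3]=3 ship[1->2]=5 ship[0->1]=5 prod=5 -> inv=[9 7 18 10]
Step 6: demand=2,sold=2 ship[2->3]=3 ship[1->2]=5 ship[0->1]=5 prod=5 -> inv=[9 7 20 11]

9 7 20 11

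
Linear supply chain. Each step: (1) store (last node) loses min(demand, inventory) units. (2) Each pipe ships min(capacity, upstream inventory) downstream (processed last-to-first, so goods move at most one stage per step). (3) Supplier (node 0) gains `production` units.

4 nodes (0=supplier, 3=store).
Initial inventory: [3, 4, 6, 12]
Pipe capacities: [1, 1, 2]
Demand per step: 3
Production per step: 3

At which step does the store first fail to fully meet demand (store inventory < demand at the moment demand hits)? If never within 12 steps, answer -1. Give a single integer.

Step 1: demand=3,sold=3 ship[2->3]=2 ship[1->2]=1 ship[0->1]=1 prod=3 -> [5 4 5 11]
Step 2: demand=3,sold=3 ship[2->3]=2 ship[1->2]=1 ship[0->1]=1 prod=3 -> [7 4 4 10]
Step 3: demand=3,sold=3 ship[2->3]=2 ship[1->2]=1 ship[0->1]=1 prod=3 -> [9 4 3 9]
Step 4: demand=3,sold=3 ship[2->3]=2 ship[1->2]=1 ship[0->1]=1 prod=3 -> [11 4 2 8]
Step 5: demand=3,sold=3 ship[2->3]=2 ship[1->2]=1 ship[0->1]=1 prod=3 -> [13 4 1 7]
Step 6: demand=3,sold=3 ship[2->3]=1 ship[1->2]=1 ship[0->1]=1 prod=3 -> [15 4 1 5]
Step 7: demand=3,sold=3 ship[2->3]=1 ship[1->2]=1 ship[0->1]=1 prod=3 -> [17 4 1 3]
Step 8: demand=3,sold=3 ship[2->3]=1 ship[1->2]=1 ship[0->1]=1 prod=3 -> [19 4 1 1]
Step 9: demand=3,sold=1 ship[2->3]=1 ship[1->2]=1 ship[0->1]=1 prod=3 -> [21 4 1 1]
Step 10: demand=3,sold=1 ship[2->3]=1 ship[1->2]=1 ship[0->1]=1 prod=3 -> [23 4 1 1]
Step 11: demand=3,sold=1 ship[2->3]=1 ship[1->2]=1 ship[0->1]=1 prod=3 -> [25 4 1 1]
Step 12: demand=3,sold=1 ship[2->3]=1 ship[1->2]=1 ship[0->1]=1 prod=3 -> [27 4 1 1]
First stockout at step 9

9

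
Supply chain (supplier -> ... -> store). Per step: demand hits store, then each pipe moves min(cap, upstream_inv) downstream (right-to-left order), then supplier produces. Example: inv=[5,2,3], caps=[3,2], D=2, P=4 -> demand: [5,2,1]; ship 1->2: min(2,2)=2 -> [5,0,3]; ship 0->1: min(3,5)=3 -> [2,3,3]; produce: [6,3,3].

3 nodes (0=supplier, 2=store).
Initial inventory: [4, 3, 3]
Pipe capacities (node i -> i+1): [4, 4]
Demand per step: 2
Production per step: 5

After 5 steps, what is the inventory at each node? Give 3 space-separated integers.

Step 1: demand=2,sold=2 ship[1->2]=3 ship[0->1]=4 prod=5 -> inv=[5 4 4]
Step 2: demand=2,sold=2 ship[1->2]=4 ship[0->1]=4 prod=5 -> inv=[6 4 6]
Step 3: demand=2,sold=2 ship[1->2]=4 ship[0->1]=4 prod=5 -> inv=[7 4 8]
Step 4: demand=2,sold=2 ship[1->2]=4 ship[0->1]=4 prod=5 -> inv=[8 4 10]
Step 5: demand=2,sold=2 ship[1->2]=4 ship[0->1]=4 prod=5 -> inv=[9 4 12]

9 4 12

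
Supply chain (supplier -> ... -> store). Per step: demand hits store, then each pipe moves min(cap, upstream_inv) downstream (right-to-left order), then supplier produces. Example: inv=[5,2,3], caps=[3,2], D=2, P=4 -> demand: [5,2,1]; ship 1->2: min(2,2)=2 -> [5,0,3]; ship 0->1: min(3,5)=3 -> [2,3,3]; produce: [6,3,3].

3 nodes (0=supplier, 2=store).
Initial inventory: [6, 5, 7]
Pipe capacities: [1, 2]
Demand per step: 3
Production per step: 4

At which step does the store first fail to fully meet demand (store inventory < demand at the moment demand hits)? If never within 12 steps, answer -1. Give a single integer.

Step 1: demand=3,sold=3 ship[1->2]=2 ship[0->1]=1 prod=4 -> [9 4 6]
Step 2: demand=3,sold=3 ship[1->2]=2 ship[0->1]=1 prod=4 -> [12 3 5]
Step 3: demand=3,sold=3 ship[1->2]=2 ship[0->1]=1 prod=4 -> [15 2 4]
Step 4: demand=3,sold=3 ship[1->2]=2 ship[0->1]=1 prod=4 -> [18 1 3]
Step 5: demand=3,sold=3 ship[1->2]=1 ship[0->1]=1 prod=4 -> [21 1 1]
Step 6: demand=3,sold=1 ship[1->2]=1 ship[0->1]=1 prod=4 -> [24 1 1]
Step 7: demand=3,sold=1 ship[1->2]=1 ship[0->1]=1 prod=4 -> [27 1 1]
Step 8: demand=3,sold=1 ship[1->2]=1 ship[0->1]=1 prod=4 -> [30 1 1]
Step 9: demand=3,sold=1 ship[1->2]=1 ship[0->1]=1 prod=4 -> [33 1 1]
Step 10: demand=3,sold=1 ship[1->2]=1 ship[0->1]=1 prod=4 -> [36 1 1]
Step 11: demand=3,sold=1 ship[1->2]=1 ship[0->1]=1 prod=4 -> [39 1 1]
Step 12: demand=3,sold=1 ship[1->2]=1 ship[0->1]=1 prod=4 -> [42 1 1]
First stockout at step 6

6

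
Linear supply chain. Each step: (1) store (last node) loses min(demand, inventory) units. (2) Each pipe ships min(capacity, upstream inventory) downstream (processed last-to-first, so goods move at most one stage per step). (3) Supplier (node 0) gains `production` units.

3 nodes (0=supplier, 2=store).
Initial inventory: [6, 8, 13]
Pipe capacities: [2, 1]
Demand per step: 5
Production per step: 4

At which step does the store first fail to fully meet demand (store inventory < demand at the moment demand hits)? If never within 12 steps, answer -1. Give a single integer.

Step 1: demand=5,sold=5 ship[1->2]=1 ship[0->1]=2 prod=4 -> [8 9 9]
Step 2: demand=5,sold=5 ship[1->2]=1 ship[0->1]=2 prod=4 -> [10 10 5]
Step 3: demand=5,sold=5 ship[1->2]=1 ship[0->1]=2 prod=4 -> [12 11 1]
Step 4: demand=5,sold=1 ship[1->2]=1 ship[0->1]=2 prod=4 -> [14 12 1]
Step 5: demand=5,sold=1 ship[1->2]=1 ship[0->1]=2 prod=4 -> [16 13 1]
Step 6: demand=5,sold=1 ship[1->2]=1 ship[0->1]=2 prod=4 -> [18 14 1]
Step 7: demand=5,sold=1 ship[1->2]=1 ship[0->1]=2 prod=4 -> [20 15 1]
Step 8: demand=5,sold=1 ship[1->2]=1 ship[0->1]=2 prod=4 -> [22 16 1]
Step 9: demand=5,sold=1 ship[1->2]=1 ship[0->1]=2 prod=4 -> [24 17 1]
Step 10: demand=5,sold=1 ship[1->2]=1 ship[0->1]=2 prod=4 -> [26 18 1]
Step 11: demand=5,sold=1 ship[1->2]=1 ship[0->1]=2 prod=4 -> [28 19 1]
Step 12: demand=5,sold=1 ship[1->2]=1 ship[0->1]=2 prod=4 -> [30 20 1]
First stockout at step 4

4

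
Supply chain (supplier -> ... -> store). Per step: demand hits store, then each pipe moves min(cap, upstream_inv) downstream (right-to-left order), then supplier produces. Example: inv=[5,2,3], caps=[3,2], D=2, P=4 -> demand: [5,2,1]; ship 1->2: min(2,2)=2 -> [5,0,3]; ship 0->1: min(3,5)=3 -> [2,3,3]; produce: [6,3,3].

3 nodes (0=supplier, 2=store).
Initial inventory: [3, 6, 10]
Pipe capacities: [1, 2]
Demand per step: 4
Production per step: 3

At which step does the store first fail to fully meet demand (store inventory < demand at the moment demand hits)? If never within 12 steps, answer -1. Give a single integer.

Step 1: demand=4,sold=4 ship[1->2]=2 ship[0->1]=1 prod=3 -> [5 5 8]
Step 2: demand=4,sold=4 ship[1->2]=2 ship[0->1]=1 prod=3 -> [7 4 6]
Step 3: demand=4,sold=4 ship[1->2]=2 ship[0->1]=1 prod=3 -> [9 3 4]
Step 4: demand=4,sold=4 ship[1->2]=2 ship[0->1]=1 prod=3 -> [11 2 2]
Step 5: demand=4,sold=2 ship[1->2]=2 ship[0->1]=1 prod=3 -> [13 1 2]
Step 6: demand=4,sold=2 ship[1->2]=1 ship[0->1]=1 prod=3 -> [15 1 1]
Step 7: demand=4,sold=1 ship[1->2]=1 ship[0->1]=1 prod=3 -> [17 1 1]
Step 8: demand=4,sold=1 ship[1->2]=1 ship[0->1]=1 prod=3 -> [19 1 1]
Step 9: demand=4,sold=1 ship[1->2]=1 ship[0->1]=1 prod=3 -> [21 1 1]
Step 10: demand=4,sold=1 ship[1->2]=1 ship[0->1]=1 prod=3 -> [23 1 1]
Step 11: demand=4,sold=1 ship[1->2]=1 ship[0->1]=1 prod=3 -> [25 1 1]
Step 12: demand=4,sold=1 ship[1->2]=1 ship[0->1]=1 prod=3 -> [27 1 1]
First stockout at step 5

5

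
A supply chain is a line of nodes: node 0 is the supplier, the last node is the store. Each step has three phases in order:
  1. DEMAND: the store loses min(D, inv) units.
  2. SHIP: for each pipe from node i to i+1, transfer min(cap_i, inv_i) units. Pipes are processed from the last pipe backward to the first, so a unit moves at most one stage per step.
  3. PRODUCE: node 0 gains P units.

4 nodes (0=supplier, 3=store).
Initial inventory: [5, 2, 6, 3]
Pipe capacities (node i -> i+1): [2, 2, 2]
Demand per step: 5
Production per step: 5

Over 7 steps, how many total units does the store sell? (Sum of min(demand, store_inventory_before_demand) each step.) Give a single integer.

Step 1: sold=3 (running total=3) -> [8 2 6 2]
Step 2: sold=2 (running total=5) -> [11 2 6 2]
Step 3: sold=2 (running total=7) -> [14 2 6 2]
Step 4: sold=2 (running total=9) -> [17 2 6 2]
Step 5: sold=2 (running total=11) -> [20 2 6 2]
Step 6: sold=2 (running total=13) -> [23 2 6 2]
Step 7: sold=2 (running total=15) -> [26 2 6 2]

Answer: 15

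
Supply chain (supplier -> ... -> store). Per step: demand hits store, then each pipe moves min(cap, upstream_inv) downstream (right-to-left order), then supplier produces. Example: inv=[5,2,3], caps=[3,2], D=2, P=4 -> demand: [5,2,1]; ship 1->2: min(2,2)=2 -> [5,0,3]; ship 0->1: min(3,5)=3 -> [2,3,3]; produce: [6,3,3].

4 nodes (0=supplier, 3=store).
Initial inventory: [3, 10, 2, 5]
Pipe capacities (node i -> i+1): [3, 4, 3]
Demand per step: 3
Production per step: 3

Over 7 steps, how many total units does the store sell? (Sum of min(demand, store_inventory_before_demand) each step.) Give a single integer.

Answer: 21

Derivation:
Step 1: sold=3 (running total=3) -> [3 9 4 4]
Step 2: sold=3 (running total=6) -> [3 8 5 4]
Step 3: sold=3 (running total=9) -> [3 7 6 4]
Step 4: sold=3 (running total=12) -> [3 6 7 4]
Step 5: sold=3 (running total=15) -> [3 5 8 4]
Step 6: sold=3 (running total=18) -> [3 4 9 4]
Step 7: sold=3 (running total=21) -> [3 3 10 4]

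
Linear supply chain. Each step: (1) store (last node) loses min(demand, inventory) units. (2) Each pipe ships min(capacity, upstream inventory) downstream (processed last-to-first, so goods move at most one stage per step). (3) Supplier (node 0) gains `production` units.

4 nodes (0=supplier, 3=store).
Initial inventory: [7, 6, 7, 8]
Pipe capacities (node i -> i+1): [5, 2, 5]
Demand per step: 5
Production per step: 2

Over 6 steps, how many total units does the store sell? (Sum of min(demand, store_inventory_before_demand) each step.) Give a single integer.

Answer: 23

Derivation:
Step 1: sold=5 (running total=5) -> [4 9 4 8]
Step 2: sold=5 (running total=10) -> [2 11 2 7]
Step 3: sold=5 (running total=15) -> [2 11 2 4]
Step 4: sold=4 (running total=19) -> [2 11 2 2]
Step 5: sold=2 (running total=21) -> [2 11 2 2]
Step 6: sold=2 (running total=23) -> [2 11 2 2]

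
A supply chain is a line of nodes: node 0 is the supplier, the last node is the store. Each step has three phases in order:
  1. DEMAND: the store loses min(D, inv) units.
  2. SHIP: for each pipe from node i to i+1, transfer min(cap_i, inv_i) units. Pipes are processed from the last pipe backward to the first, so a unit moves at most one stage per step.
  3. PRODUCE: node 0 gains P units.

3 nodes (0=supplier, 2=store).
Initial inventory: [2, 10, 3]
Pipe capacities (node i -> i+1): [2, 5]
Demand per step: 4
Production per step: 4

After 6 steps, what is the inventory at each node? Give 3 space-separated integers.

Step 1: demand=4,sold=3 ship[1->2]=5 ship[0->1]=2 prod=4 -> inv=[4 7 5]
Step 2: demand=4,sold=4 ship[1->2]=5 ship[0->1]=2 prod=4 -> inv=[6 4 6]
Step 3: demand=4,sold=4 ship[1->2]=4 ship[0->1]=2 prod=4 -> inv=[8 2 6]
Step 4: demand=4,sold=4 ship[1->2]=2 ship[0->1]=2 prod=4 -> inv=[10 2 4]
Step 5: demand=4,sold=4 ship[1->2]=2 ship[0->1]=2 prod=4 -> inv=[12 2 2]
Step 6: demand=4,sold=2 ship[1->2]=2 ship[0->1]=2 prod=4 -> inv=[14 2 2]

14 2 2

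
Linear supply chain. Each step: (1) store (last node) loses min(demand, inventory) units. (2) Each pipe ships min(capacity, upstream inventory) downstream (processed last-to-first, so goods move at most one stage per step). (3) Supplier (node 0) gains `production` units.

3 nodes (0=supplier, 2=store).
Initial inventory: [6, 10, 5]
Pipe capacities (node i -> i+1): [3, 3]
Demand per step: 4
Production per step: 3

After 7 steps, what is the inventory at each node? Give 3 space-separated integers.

Step 1: demand=4,sold=4 ship[1->2]=3 ship[0->1]=3 prod=3 -> inv=[6 10 4]
Step 2: demand=4,sold=4 ship[1->2]=3 ship[0->1]=3 prod=3 -> inv=[6 10 3]
Step 3: demand=4,sold=3 ship[1->2]=3 ship[0->1]=3 prod=3 -> inv=[6 10 3]
Step 4: demand=4,sold=3 ship[1->2]=3 ship[0->1]=3 prod=3 -> inv=[6 10 3]
Step 5: demand=4,sold=3 ship[1->2]=3 ship[0->1]=3 prod=3 -> inv=[6 10 3]
Step 6: demand=4,sold=3 ship[1->2]=3 ship[0->1]=3 prod=3 -> inv=[6 10 3]
Step 7: demand=4,sold=3 ship[1->2]=3 ship[0->1]=3 prod=3 -> inv=[6 10 3]

6 10 3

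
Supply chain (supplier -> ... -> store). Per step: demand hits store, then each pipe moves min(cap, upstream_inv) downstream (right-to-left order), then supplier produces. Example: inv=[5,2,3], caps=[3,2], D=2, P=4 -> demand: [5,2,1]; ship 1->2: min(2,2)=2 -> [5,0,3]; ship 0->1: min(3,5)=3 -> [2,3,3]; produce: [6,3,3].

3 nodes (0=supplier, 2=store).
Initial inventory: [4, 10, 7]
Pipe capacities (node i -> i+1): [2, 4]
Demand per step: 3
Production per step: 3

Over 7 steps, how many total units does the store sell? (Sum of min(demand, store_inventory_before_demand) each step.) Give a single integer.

Answer: 21

Derivation:
Step 1: sold=3 (running total=3) -> [5 8 8]
Step 2: sold=3 (running total=6) -> [6 6 9]
Step 3: sold=3 (running total=9) -> [7 4 10]
Step 4: sold=3 (running total=12) -> [8 2 11]
Step 5: sold=3 (running total=15) -> [9 2 10]
Step 6: sold=3 (running total=18) -> [10 2 9]
Step 7: sold=3 (running total=21) -> [11 2 8]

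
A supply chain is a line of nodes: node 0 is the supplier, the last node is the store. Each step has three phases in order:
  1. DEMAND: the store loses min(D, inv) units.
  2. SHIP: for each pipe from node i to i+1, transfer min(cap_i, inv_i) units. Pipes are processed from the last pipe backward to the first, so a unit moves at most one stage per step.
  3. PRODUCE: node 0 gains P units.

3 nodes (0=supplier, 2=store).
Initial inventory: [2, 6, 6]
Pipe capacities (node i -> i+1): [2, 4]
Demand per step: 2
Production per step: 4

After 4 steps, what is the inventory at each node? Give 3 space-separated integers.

Step 1: demand=2,sold=2 ship[1->2]=4 ship[0->1]=2 prod=4 -> inv=[4 4 8]
Step 2: demand=2,sold=2 ship[1->2]=4 ship[0->1]=2 prod=4 -> inv=[6 2 10]
Step 3: demand=2,sold=2 ship[1->2]=2 ship[0->1]=2 prod=4 -> inv=[8 2 10]
Step 4: demand=2,sold=2 ship[1->2]=2 ship[0->1]=2 prod=4 -> inv=[10 2 10]

10 2 10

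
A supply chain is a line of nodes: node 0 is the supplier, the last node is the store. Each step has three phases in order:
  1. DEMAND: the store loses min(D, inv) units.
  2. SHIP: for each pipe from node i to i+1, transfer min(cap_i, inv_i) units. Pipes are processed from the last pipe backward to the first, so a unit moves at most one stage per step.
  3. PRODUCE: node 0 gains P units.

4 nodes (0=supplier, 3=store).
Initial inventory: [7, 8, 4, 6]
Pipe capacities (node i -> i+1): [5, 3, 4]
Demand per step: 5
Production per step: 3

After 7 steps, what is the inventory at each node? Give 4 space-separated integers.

Step 1: demand=5,sold=5 ship[2->3]=4 ship[1->2]=3 ship[0->1]=5 prod=3 -> inv=[5 10 3 5]
Step 2: demand=5,sold=5 ship[2->3]=3 ship[1->2]=3 ship[0->1]=5 prod=3 -> inv=[3 12 3 3]
Step 3: demand=5,sold=3 ship[2->3]=3 ship[1->2]=3 ship[0->1]=3 prod=3 -> inv=[3 12 3 3]
Step 4: demand=5,sold=3 ship[2->3]=3 ship[1->2]=3 ship[0->1]=3 prod=3 -> inv=[3 12 3 3]
Step 5: demand=5,sold=3 ship[2->3]=3 ship[1->2]=3 ship[0->1]=3 prod=3 -> inv=[3 12 3 3]
Step 6: demand=5,sold=3 ship[2->3]=3 ship[1->2]=3 ship[0->1]=3 prod=3 -> inv=[3 12 3 3]
Step 7: demand=5,sold=3 ship[2->3]=3 ship[1->2]=3 ship[0->1]=3 prod=3 -> inv=[3 12 3 3]

3 12 3 3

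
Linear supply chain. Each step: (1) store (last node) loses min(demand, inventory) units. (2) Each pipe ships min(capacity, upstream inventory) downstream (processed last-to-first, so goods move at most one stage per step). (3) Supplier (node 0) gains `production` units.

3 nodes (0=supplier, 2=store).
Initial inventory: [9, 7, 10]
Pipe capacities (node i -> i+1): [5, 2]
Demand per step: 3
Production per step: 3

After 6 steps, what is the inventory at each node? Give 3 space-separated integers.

Step 1: demand=3,sold=3 ship[1->2]=2 ship[0->1]=5 prod=3 -> inv=[7 10 9]
Step 2: demand=3,sold=3 ship[1->2]=2 ship[0->1]=5 prod=3 -> inv=[5 13 8]
Step 3: demand=3,sold=3 ship[1->2]=2 ship[0->1]=5 prod=3 -> inv=[3 16 7]
Step 4: demand=3,sold=3 ship[1->2]=2 ship[0->1]=3 prod=3 -> inv=[3 17 6]
Step 5: demand=3,sold=3 ship[1->2]=2 ship[0->1]=3 prod=3 -> inv=[3 18 5]
Step 6: demand=3,sold=3 ship[1->2]=2 ship[0->1]=3 prod=3 -> inv=[3 19 4]

3 19 4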